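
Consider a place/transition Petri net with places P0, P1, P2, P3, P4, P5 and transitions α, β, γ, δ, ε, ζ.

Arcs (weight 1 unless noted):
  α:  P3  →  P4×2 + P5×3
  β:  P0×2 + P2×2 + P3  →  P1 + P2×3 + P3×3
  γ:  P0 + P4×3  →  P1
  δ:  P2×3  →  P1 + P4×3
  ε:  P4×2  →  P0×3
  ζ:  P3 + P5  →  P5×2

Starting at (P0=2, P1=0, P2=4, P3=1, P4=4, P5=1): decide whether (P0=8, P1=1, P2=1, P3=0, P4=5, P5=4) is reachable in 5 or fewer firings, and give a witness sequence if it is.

step 1: fire α:  (P0=2, P1=0, P2=4, P3=1, P4=4, P5=1) → (P0=2, P1=0, P2=4, P3=0, P4=6, P5=4)
step 2: fire δ:  (P0=2, P1=0, P2=4, P3=0, P4=6, P5=4) → (P0=2, P1=1, P2=1, P3=0, P4=9, P5=4)
step 3: fire ε:  (P0=2, P1=1, P2=1, P3=0, P4=9, P5=4) → (P0=5, P1=1, P2=1, P3=0, P4=7, P5=4)
step 4: fire ε:  (P0=5, P1=1, P2=1, P3=0, P4=7, P5=4) → (P0=8, P1=1, P2=1, P3=0, P4=5, P5=4)

YES — reachable via ⟨α, δ, ε, ε⟩ (4 firings)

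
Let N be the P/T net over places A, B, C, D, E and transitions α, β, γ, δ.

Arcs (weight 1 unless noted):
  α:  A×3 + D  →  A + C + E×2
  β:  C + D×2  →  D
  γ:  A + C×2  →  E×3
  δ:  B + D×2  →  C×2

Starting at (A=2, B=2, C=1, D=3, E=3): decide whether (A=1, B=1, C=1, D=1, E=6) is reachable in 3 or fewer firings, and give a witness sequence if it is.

step 1: fire δ:  (A=2, B=2, C=1, D=3, E=3) → (A=2, B=1, C=3, D=1, E=3)
step 2: fire γ:  (A=2, B=1, C=3, D=1, E=3) → (A=1, B=1, C=1, D=1, E=6)

YES — reachable via ⟨δ, γ⟩ (2 firings)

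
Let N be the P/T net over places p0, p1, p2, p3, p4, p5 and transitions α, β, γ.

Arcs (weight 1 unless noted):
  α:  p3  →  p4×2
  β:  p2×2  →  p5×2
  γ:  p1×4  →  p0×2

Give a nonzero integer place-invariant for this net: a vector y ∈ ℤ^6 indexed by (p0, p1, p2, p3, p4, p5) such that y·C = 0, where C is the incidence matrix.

y = (p0:2, p1:1, p2:0, p3:0, p4:0, p5:0)

Incidence matrix C (rows=places, cols=transitions):
        α    β    γ
   p0   0    0    2
   p1   0    0   -4
   p2   0   -2    0
   p3  -1    0    0
   p4   2    0    0
   p5   0    2    0

Candidate y = [2, 1, 0, 0, 0, 0]; check y·C column-wise:
  col α: 2·0 + 1·0 + 0·-1 + 0·2 = 0
  col β: 2·0 + 1·0 + 0·-2 + 0·2 = 0
  col γ: 2·2 + 1·-4 = 0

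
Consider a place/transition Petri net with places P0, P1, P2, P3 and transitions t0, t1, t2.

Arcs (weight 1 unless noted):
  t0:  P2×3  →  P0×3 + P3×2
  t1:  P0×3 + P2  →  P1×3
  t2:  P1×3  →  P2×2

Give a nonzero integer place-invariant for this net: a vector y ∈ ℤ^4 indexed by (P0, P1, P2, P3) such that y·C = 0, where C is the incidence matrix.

y = (P0:1, P1:2, P2:3, P3:3)

Incidence matrix C (rows=places, cols=transitions):
       t0   t1   t2
   P0   3   -3    0
   P1   0    3   -3
   P2  -3   -1    2
   P3   2    0    0

Candidate y = [1, 2, 3, 3]; check y·C column-wise:
  col t0: 1·3 + 2·0 + 3·-3 + 3·2 = 0
  col t1: 1·-3 + 2·3 + 3·-1 + 3·0 = 0
  col t2: 1·0 + 2·-3 + 3·2 + 3·0 = 0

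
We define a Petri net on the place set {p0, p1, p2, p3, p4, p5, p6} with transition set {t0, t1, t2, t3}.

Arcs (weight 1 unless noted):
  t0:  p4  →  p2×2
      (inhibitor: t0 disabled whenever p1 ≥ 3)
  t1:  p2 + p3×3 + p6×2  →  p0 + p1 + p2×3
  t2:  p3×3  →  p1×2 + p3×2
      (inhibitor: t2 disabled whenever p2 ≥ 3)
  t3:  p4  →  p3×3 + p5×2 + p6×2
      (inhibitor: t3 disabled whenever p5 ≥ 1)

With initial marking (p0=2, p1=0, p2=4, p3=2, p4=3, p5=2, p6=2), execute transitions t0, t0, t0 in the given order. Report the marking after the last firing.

(p0=2, p1=0, p2=10, p3=2, p4=0, p5=2, p6=2)

step 1: fire t0:  (p0=2, p1=0, p2=4, p3=2, p4=3, p5=2, p6=2) → (p0=2, p1=0, p2=6, p3=2, p4=2, p5=2, p6=2)
step 2: fire t0:  (p0=2, p1=0, p2=6, p3=2, p4=2, p5=2, p6=2) → (p0=2, p1=0, p2=8, p3=2, p4=1, p5=2, p6=2)
step 3: fire t0:  (p0=2, p1=0, p2=8, p3=2, p4=1, p5=2, p6=2) → (p0=2, p1=0, p2=10, p3=2, p4=0, p5=2, p6=2)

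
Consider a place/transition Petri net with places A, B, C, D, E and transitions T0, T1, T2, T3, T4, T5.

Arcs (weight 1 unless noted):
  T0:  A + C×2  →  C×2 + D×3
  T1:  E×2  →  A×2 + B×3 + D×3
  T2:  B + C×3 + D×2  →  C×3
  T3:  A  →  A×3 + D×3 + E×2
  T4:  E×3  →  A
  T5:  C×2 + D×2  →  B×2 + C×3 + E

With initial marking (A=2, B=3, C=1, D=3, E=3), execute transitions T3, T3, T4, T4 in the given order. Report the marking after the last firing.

(A=8, B=3, C=1, D=9, E=1)

step 1: fire T3:  (A=2, B=3, C=1, D=3, E=3) → (A=4, B=3, C=1, D=6, E=5)
step 2: fire T3:  (A=4, B=3, C=1, D=6, E=5) → (A=6, B=3, C=1, D=9, E=7)
step 3: fire T4:  (A=6, B=3, C=1, D=9, E=7) → (A=7, B=3, C=1, D=9, E=4)
step 4: fire T4:  (A=7, B=3, C=1, D=9, E=4) → (A=8, B=3, C=1, D=9, E=1)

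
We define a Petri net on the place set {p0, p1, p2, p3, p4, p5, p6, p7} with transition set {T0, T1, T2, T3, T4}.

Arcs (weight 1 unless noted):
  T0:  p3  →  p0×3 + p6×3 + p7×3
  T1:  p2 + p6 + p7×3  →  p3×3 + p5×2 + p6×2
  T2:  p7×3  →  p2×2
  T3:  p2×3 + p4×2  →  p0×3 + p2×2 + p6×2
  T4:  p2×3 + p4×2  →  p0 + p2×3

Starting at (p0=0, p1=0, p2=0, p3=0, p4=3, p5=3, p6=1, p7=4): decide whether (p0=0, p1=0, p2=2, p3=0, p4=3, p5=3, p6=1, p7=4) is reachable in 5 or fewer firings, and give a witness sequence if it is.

depth 0: 1 marking
depth 1: 2 markings reached so far
depth 2: 2 markings reached so far
(frontier empty at depth 2; search complete)
target is not among the 2 markings reachable within 5 steps

NO — not reachable within 5 firings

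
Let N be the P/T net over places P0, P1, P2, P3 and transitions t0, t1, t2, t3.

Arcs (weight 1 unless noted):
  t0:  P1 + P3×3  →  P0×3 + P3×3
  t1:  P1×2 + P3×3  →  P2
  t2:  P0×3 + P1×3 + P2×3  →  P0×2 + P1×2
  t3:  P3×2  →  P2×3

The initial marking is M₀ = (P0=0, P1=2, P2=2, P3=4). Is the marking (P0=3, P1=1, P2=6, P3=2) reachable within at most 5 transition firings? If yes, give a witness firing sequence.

depth 0: 1 marking
depth 1: 4 markings reached so far
depth 2: 7 markings reached so far
depth 3: 9 markings reached so far
depth 4: 10 markings reached so far
depth 5: 10 markings reached so far
(frontier empty at depth 5; search complete)
target is not among the 10 markings reachable within 5 steps

NO — not reachable within 5 firings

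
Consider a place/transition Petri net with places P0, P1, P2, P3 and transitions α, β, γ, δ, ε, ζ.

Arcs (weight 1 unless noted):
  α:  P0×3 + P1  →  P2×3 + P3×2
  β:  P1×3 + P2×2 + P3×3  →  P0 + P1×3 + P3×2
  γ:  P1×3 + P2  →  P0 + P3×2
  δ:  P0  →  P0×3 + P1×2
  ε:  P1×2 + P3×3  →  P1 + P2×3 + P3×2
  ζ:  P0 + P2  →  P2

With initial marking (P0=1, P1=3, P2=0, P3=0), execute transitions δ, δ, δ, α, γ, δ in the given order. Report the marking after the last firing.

step 1: fire δ:  (P0=1, P1=3, P2=0, P3=0) → (P0=3, P1=5, P2=0, P3=0)
step 2: fire δ:  (P0=3, P1=5, P2=0, P3=0) → (P0=5, P1=7, P2=0, P3=0)
step 3: fire δ:  (P0=5, P1=7, P2=0, P3=0) → (P0=7, P1=9, P2=0, P3=0)
step 4: fire α:  (P0=7, P1=9, P2=0, P3=0) → (P0=4, P1=8, P2=3, P3=2)
step 5: fire γ:  (P0=4, P1=8, P2=3, P3=2) → (P0=5, P1=5, P2=2, P3=4)
step 6: fire δ:  (P0=5, P1=5, P2=2, P3=4) → (P0=7, P1=7, P2=2, P3=4)

(P0=7, P1=7, P2=2, P3=4)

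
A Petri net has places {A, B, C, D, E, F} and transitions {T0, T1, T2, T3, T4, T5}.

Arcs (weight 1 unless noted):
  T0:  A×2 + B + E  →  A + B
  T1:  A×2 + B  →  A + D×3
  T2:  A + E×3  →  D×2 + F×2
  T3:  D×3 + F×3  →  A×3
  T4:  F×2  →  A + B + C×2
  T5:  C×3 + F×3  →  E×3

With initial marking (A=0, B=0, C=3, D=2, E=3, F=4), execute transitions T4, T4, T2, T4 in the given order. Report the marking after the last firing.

step 1: fire T4:  (A=0, B=0, C=3, D=2, E=3, F=4) → (A=1, B=1, C=5, D=2, E=3, F=2)
step 2: fire T4:  (A=1, B=1, C=5, D=2, E=3, F=2) → (A=2, B=2, C=7, D=2, E=3, F=0)
step 3: fire T2:  (A=2, B=2, C=7, D=2, E=3, F=0) → (A=1, B=2, C=7, D=4, E=0, F=2)
step 4: fire T4:  (A=1, B=2, C=7, D=4, E=0, F=2) → (A=2, B=3, C=9, D=4, E=0, F=0)

(A=2, B=3, C=9, D=4, E=0, F=0)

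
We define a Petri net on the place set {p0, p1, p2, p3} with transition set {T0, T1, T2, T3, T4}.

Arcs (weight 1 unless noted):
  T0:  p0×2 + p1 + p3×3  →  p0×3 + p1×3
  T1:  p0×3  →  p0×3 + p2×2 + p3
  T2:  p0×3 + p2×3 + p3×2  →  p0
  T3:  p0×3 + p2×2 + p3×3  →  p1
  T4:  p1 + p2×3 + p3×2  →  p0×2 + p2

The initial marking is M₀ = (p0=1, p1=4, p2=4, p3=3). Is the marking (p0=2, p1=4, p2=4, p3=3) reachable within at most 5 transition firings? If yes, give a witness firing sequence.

NO — not reachable within 5 firings

depth 0: 1 marking
depth 1: 2 markings reached so far
depth 2: 3 markings reached so far
depth 3: 6 markings reached so far
depth 4: 11 markings reached so far
depth 5: 16 markings reached so far
target is not among the 16 markings reachable within 5 steps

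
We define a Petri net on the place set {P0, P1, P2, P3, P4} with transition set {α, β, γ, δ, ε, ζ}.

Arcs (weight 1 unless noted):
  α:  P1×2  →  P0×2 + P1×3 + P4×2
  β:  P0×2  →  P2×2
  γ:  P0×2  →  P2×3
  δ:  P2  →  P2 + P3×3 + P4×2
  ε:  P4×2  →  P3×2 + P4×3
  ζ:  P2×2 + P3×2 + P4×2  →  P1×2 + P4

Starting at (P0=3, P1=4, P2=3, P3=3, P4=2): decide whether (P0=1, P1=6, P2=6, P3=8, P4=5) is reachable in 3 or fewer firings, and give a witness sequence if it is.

depth 0: 1 marking
depth 1: 7 markings reached so far
depth 2: 24 markings reached so far
depth 3: 61 markings reached so far
target is not among the 61 markings reachable within 3 steps

NO — not reachable within 3 firings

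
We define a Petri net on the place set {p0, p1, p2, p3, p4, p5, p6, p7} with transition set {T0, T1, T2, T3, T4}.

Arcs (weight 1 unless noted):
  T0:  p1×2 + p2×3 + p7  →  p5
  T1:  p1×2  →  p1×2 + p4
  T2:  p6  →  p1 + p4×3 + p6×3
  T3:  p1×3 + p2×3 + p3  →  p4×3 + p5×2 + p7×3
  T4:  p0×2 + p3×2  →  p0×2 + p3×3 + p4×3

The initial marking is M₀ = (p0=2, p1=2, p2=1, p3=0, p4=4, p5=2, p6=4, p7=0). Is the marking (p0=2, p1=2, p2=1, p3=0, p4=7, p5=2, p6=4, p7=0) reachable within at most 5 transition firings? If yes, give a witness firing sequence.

step 1: fire T1:  (p0=2, p1=2, p2=1, p3=0, p4=4, p5=2, p6=4, p7=0) → (p0=2, p1=2, p2=1, p3=0, p4=5, p5=2, p6=4, p7=0)
step 2: fire T1:  (p0=2, p1=2, p2=1, p3=0, p4=5, p5=2, p6=4, p7=0) → (p0=2, p1=2, p2=1, p3=0, p4=6, p5=2, p6=4, p7=0)
step 3: fire T1:  (p0=2, p1=2, p2=1, p3=0, p4=6, p5=2, p6=4, p7=0) → (p0=2, p1=2, p2=1, p3=0, p4=7, p5=2, p6=4, p7=0)

YES — reachable via ⟨T1, T1, T1⟩ (3 firings)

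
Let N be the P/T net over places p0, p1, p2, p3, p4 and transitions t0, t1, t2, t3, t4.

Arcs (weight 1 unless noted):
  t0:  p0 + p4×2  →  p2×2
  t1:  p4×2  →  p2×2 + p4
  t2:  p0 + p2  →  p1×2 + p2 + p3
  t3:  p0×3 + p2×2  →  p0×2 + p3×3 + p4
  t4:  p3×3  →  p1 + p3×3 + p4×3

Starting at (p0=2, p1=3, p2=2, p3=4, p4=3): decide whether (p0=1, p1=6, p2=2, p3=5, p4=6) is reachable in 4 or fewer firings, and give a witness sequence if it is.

YES — reachable via ⟨t2, t4⟩ (2 firings)

step 1: fire t2:  (p0=2, p1=3, p2=2, p3=4, p4=3) → (p0=1, p1=5, p2=2, p3=5, p4=3)
step 2: fire t4:  (p0=1, p1=5, p2=2, p3=5, p4=3) → (p0=1, p1=6, p2=2, p3=5, p4=6)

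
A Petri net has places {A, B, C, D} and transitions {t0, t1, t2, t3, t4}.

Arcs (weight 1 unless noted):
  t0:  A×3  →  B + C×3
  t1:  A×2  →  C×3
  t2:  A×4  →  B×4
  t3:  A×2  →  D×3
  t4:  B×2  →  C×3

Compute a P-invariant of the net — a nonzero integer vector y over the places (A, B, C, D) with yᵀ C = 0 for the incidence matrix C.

y = (A:3, B:3, C:2, D:2)

Incidence matrix C (rows=places, cols=transitions):
       t0   t1   t2   t3   t4
    A  -3   -2   -4   -2    0
    B   1    0    4    0   -2
    C   3    3    0    0    3
    D   0    0    0    3    0

Candidate y = [3, 3, 2, 2]; check y·C column-wise:
  col t0: 3·-3 + 3·1 + 2·3 + 2·0 = 0
  col t1: 3·-2 + 3·0 + 2·3 + 2·0 = 0
  col t2: 3·-4 + 3·4 + 2·0 + 2·0 = 0
  col t3: 3·-2 + 3·0 + 2·0 + 2·3 = 0
  col t4: 3·0 + 3·-2 + 2·3 + 2·0 = 0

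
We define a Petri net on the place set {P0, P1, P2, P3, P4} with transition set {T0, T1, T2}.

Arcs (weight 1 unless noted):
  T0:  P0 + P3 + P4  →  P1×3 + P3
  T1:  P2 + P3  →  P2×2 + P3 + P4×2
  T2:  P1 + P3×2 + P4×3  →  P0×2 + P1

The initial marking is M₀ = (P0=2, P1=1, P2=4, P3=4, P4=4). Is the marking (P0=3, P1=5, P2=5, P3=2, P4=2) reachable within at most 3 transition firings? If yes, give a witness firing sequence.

NO — not reachable within 3 firings

depth 0: 1 marking
depth 1: 4 markings reached so far
depth 2: 9 markings reached so far
depth 3: 15 markings reached so far
target is not among the 15 markings reachable within 3 steps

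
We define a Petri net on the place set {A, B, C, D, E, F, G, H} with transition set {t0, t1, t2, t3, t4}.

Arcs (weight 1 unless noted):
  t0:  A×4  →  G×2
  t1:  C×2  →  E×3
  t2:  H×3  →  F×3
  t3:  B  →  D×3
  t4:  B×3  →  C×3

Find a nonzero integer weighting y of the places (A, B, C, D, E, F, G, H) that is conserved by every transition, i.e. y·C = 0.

Incidence matrix C (rows=places, cols=transitions):
       t0   t1   t2   t3   t4
    A  -4    0    0    0    0
    B   0    0    0   -1   -3
    C   0   -2    0    0    3
    D   0    0    0    3    0
    E   0    3    0    0    0
    F   0    0    3    0    0
    G   2    0    0    0    0
    H   0    0   -3    0    0

Candidate y = [0, 3, 3, 1, 2, 0, 0, 0]; check y·C column-wise:
  col t0: 0·-4 + 3·0 + 3·0 + 1·0 + 2·0 + 0·2 = 0
  col t1: 3·0 + 3·-2 + 1·0 + 2·3 = 0
  col t2: 3·0 + 3·0 + 1·0 + 2·0 + 0·3 + 0·-3 = 0
  col t3: 3·-1 + 3·0 + 1·3 + 2·0 = 0
  col t4: 3·-3 + 3·3 + 1·0 + 2·0 = 0

y = (A:0, B:3, C:3, D:1, E:2, F:0, G:0, H:0)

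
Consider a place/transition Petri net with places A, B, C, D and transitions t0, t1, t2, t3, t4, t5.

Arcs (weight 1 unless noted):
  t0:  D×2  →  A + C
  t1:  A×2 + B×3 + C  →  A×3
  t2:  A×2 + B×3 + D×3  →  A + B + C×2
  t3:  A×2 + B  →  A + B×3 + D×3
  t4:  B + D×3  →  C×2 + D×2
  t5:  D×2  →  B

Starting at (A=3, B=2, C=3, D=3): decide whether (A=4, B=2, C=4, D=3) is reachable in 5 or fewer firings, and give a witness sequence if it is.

depth 0: 1 marking
depth 1: 5 markings reached so far
depth 2: 14 markings reached so far
depth 3: 30 markings reached so far
depth 4: 61 markings reached so far
depth 5: 106 markings reached so far
target is not among the 106 markings reachable within 5 steps

NO — not reachable within 5 firings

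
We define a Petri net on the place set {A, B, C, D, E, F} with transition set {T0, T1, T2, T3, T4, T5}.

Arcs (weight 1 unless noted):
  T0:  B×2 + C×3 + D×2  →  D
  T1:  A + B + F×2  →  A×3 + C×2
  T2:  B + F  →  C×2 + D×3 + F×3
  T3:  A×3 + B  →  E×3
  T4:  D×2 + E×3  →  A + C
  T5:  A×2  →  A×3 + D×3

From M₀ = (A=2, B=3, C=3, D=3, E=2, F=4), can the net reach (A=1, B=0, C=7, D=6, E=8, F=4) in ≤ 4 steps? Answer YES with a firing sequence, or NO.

NO — not reachable within 4 firings

depth 0: 1 marking
depth 1: 5 markings reached so far
depth 2: 16 markings reached so far
depth 3: 36 markings reached so far
depth 4: 61 markings reached so far
target is not among the 61 markings reachable within 4 steps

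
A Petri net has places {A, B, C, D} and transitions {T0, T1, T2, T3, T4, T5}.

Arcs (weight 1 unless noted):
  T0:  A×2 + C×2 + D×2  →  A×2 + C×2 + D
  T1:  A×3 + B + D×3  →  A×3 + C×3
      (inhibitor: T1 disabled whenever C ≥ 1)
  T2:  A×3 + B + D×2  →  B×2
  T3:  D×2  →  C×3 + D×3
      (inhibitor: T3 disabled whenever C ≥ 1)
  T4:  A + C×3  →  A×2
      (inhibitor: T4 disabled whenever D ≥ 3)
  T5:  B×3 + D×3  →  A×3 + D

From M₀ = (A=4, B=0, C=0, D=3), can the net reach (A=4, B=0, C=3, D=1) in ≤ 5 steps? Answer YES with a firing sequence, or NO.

YES — reachable via ⟨T3, T0, T0, T0⟩ (4 firings)

step 1: fire T3:  (A=4, B=0, C=0, D=3) → (A=4, B=0, C=3, D=4)
step 2: fire T0:  (A=4, B=0, C=3, D=4) → (A=4, B=0, C=3, D=3)
step 3: fire T0:  (A=4, B=0, C=3, D=3) → (A=4, B=0, C=3, D=2)
step 4: fire T0:  (A=4, B=0, C=3, D=2) → (A=4, B=0, C=3, D=1)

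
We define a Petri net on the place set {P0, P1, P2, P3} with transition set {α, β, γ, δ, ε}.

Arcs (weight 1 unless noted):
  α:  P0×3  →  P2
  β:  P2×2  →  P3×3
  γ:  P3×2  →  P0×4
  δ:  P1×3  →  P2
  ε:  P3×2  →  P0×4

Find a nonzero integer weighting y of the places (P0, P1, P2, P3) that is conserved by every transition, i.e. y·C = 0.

y = (P0:1, P1:1, P2:3, P3:2)

Incidence matrix C (rows=places, cols=transitions):
        α    β    γ    δ    ε
   P0  -3    0    4    0    4
   P1   0    0    0   -3    0
   P2   1   -2    0    1    0
   P3   0    3   -2    0   -2

Candidate y = [1, 1, 3, 2]; check y·C column-wise:
  col α: 1·-3 + 1·0 + 3·1 + 2·0 = 0
  col β: 1·0 + 1·0 + 3·-2 + 2·3 = 0
  col γ: 1·4 + 1·0 + 3·0 + 2·-2 = 0
  col δ: 1·0 + 1·-3 + 3·1 + 2·0 = 0
  col ε: 1·4 + 1·0 + 3·0 + 2·-2 = 0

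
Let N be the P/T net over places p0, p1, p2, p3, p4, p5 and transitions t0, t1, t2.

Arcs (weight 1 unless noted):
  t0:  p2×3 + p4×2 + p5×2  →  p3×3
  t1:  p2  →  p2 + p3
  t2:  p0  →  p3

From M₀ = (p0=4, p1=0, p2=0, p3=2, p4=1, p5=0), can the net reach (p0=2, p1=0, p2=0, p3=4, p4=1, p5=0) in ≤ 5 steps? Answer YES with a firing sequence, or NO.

YES — reachable via ⟨t2, t2⟩ (2 firings)

step 1: fire t2:  (p0=4, p1=0, p2=0, p3=2, p4=1, p5=0) → (p0=3, p1=0, p2=0, p3=3, p4=1, p5=0)
step 2: fire t2:  (p0=3, p1=0, p2=0, p3=3, p4=1, p5=0) → (p0=2, p1=0, p2=0, p3=4, p4=1, p5=0)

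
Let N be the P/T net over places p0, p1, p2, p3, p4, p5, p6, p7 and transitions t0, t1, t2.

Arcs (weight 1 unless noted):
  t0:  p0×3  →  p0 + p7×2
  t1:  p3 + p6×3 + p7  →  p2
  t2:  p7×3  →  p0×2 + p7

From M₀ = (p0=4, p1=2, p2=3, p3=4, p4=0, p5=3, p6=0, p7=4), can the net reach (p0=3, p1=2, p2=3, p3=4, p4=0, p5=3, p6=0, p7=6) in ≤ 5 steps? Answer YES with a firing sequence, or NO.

NO — not reachable within 5 firings

depth 0: 1 marking
depth 1: 3 markings reached so far
depth 2: 3 markings reached so far
(frontier empty at depth 2; search complete)
target is not among the 3 markings reachable within 5 steps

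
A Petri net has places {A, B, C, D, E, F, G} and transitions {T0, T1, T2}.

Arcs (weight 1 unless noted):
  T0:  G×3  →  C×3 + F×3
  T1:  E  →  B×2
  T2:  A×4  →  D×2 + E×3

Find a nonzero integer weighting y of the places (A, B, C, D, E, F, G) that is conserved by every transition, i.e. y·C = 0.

y = (A:1, B:0, C:0, D:2, E:0, F:0, G:0)

Incidence matrix C (rows=places, cols=transitions):
       T0   T1   T2
    A   0    0   -4
    B   0    2    0
    C   3    0    0
    D   0    0    2
    E   0   -1    3
    F   3    0    0
    G  -3    0    0

Candidate y = [1, 0, 0, 2, 0, 0, 0]; check y·C column-wise:
  col T0: 1·0 + 0·3 + 2·0 + 0·3 + 0·-3 = 0
  col T1: 1·0 + 0·2 + 2·0 + 0·-1 = 0
  col T2: 1·-4 + 2·2 + 0·3 = 0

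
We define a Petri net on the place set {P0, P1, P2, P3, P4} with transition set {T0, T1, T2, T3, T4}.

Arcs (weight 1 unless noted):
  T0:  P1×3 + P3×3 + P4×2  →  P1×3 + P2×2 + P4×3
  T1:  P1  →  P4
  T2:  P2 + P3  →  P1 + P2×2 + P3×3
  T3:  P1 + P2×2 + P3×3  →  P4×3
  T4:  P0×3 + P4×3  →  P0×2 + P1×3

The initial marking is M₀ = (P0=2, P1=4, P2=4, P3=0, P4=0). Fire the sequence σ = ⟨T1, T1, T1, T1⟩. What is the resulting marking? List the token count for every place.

(P0=2, P1=0, P2=4, P3=0, P4=4)

step 1: fire T1:  (P0=2, P1=4, P2=4, P3=0, P4=0) → (P0=2, P1=3, P2=4, P3=0, P4=1)
step 2: fire T1:  (P0=2, P1=3, P2=4, P3=0, P4=1) → (P0=2, P1=2, P2=4, P3=0, P4=2)
step 3: fire T1:  (P0=2, P1=2, P2=4, P3=0, P4=2) → (P0=2, P1=1, P2=4, P3=0, P4=3)
step 4: fire T1:  (P0=2, P1=1, P2=4, P3=0, P4=3) → (P0=2, P1=0, P2=4, P3=0, P4=4)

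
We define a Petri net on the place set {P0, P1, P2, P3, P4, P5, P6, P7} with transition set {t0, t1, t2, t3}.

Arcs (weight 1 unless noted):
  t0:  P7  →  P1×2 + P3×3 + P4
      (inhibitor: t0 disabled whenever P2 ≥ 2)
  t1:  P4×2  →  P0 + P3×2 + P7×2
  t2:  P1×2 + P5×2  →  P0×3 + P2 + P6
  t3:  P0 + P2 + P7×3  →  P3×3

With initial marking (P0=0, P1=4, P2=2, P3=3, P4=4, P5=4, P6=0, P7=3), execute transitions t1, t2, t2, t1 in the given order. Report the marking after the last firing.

(P0=8, P1=0, P2=4, P3=7, P4=0, P5=0, P6=2, P7=7)

step 1: fire t1:  (P0=0, P1=4, P2=2, P3=3, P4=4, P5=4, P6=0, P7=3) → (P0=1, P1=4, P2=2, P3=5, P4=2, P5=4, P6=0, P7=5)
step 2: fire t2:  (P0=1, P1=4, P2=2, P3=5, P4=2, P5=4, P6=0, P7=5) → (P0=4, P1=2, P2=3, P3=5, P4=2, P5=2, P6=1, P7=5)
step 3: fire t2:  (P0=4, P1=2, P2=3, P3=5, P4=2, P5=2, P6=1, P7=5) → (P0=7, P1=0, P2=4, P3=5, P4=2, P5=0, P6=2, P7=5)
step 4: fire t1:  (P0=7, P1=0, P2=4, P3=5, P4=2, P5=0, P6=2, P7=5) → (P0=8, P1=0, P2=4, P3=7, P4=0, P5=0, P6=2, P7=7)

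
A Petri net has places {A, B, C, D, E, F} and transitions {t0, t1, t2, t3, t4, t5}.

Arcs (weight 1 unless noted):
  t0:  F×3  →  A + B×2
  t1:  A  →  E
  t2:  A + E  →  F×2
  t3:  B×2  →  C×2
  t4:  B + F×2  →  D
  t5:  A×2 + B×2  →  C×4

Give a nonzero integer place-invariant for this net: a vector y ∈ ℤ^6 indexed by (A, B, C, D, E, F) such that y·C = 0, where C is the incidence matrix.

Incidence matrix C (rows=places, cols=transitions):
       t0   t1   t2   t3   t4   t5
    A   1   -1   -1    0    0   -2
    B   2    0    0   -2   -1   -2
    C   0    0    0    2    0    4
    D   0    0    0    0    1    0
    E   0    1   -1    0    0    0
    F  -3    0    2    0   -2    0

Candidate y = [1, 1, 1, 3, 1, 1]; check y·C column-wise:
  col t0: 1·1 + 1·2 + 1·0 + 3·0 + 1·0 + 1·-3 = 0
  col t1: 1·-1 + 1·0 + 1·0 + 3·0 + 1·1 + 1·0 = 0
  col t2: 1·-1 + 1·0 + 1·0 + 3·0 + 1·-1 + 1·2 = 0
  col t3: 1·0 + 1·-2 + 1·2 + 3·0 + 1·0 + 1·0 = 0
  col t4: 1·0 + 1·-1 + 1·0 + 3·1 + 1·0 + 1·-2 = 0
  col t5: 1·-2 + 1·-2 + 1·4 + 3·0 + 1·0 + 1·0 = 0

y = (A:1, B:1, C:1, D:3, E:1, F:1)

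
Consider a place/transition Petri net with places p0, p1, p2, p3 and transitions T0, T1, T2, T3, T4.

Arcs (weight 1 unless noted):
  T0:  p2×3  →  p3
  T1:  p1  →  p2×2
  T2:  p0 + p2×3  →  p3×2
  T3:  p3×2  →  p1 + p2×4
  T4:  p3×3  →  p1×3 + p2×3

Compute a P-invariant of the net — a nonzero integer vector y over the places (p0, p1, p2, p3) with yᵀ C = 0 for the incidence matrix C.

Incidence matrix C (rows=places, cols=transitions):
       T0   T1   T2   T3   T4
   p0   0    0   -1    0    0
   p1   0   -1    0    1    3
   p2  -3    2   -3    4    3
   p3   1    0    2   -2   -3

Candidate y = [3, 2, 1, 3]; check y·C column-wise:
  col T0: 3·0 + 2·0 + 1·-3 + 3·1 = 0
  col T1: 3·0 + 2·-1 + 1·2 + 3·0 = 0
  col T2: 3·-1 + 2·0 + 1·-3 + 3·2 = 0
  col T3: 3·0 + 2·1 + 1·4 + 3·-2 = 0
  col T4: 3·0 + 2·3 + 1·3 + 3·-3 = 0

y = (p0:3, p1:2, p2:1, p3:3)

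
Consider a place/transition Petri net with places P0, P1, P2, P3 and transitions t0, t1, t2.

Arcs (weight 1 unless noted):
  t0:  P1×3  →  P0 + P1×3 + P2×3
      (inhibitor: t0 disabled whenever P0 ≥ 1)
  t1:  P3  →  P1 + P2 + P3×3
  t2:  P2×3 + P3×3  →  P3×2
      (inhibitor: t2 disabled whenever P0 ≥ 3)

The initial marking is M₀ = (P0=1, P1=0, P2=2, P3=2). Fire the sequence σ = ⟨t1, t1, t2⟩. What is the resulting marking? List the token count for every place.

(P0=1, P1=2, P2=1, P3=5)

step 1: fire t1:  (P0=1, P1=0, P2=2, P3=2) → (P0=1, P1=1, P2=3, P3=4)
step 2: fire t1:  (P0=1, P1=1, P2=3, P3=4) → (P0=1, P1=2, P2=4, P3=6)
step 3: fire t2:  (P0=1, P1=2, P2=4, P3=6) → (P0=1, P1=2, P2=1, P3=5)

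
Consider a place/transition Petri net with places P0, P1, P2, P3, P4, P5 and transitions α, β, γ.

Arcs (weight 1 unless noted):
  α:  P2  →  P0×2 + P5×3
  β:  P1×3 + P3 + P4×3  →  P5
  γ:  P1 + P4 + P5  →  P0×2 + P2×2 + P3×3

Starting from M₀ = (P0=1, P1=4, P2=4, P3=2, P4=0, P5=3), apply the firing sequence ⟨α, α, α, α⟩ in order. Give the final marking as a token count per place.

(P0=9, P1=4, P2=0, P3=2, P4=0, P5=15)

step 1: fire α:  (P0=1, P1=4, P2=4, P3=2, P4=0, P5=3) → (P0=3, P1=4, P2=3, P3=2, P4=0, P5=6)
step 2: fire α:  (P0=3, P1=4, P2=3, P3=2, P4=0, P5=6) → (P0=5, P1=4, P2=2, P3=2, P4=0, P5=9)
step 3: fire α:  (P0=5, P1=4, P2=2, P3=2, P4=0, P5=9) → (P0=7, P1=4, P2=1, P3=2, P4=0, P5=12)
step 4: fire α:  (P0=7, P1=4, P2=1, P3=2, P4=0, P5=12) → (P0=9, P1=4, P2=0, P3=2, P4=0, P5=15)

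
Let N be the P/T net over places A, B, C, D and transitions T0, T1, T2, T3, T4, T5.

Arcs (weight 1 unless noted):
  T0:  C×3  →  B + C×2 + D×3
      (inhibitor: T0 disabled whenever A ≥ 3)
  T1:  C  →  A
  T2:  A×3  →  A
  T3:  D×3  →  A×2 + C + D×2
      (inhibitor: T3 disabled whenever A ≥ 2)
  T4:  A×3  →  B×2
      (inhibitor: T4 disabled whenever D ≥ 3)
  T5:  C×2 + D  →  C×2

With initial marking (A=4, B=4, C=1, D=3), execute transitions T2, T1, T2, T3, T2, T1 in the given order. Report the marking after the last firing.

(A=2, B=4, C=0, D=2)

step 1: fire T2:  (A=4, B=4, C=1, D=3) → (A=2, B=4, C=1, D=3)
step 2: fire T1:  (A=2, B=4, C=1, D=3) → (A=3, B=4, C=0, D=3)
step 3: fire T2:  (A=3, B=4, C=0, D=3) → (A=1, B=4, C=0, D=3)
step 4: fire T3:  (A=1, B=4, C=0, D=3) → (A=3, B=4, C=1, D=2)
step 5: fire T2:  (A=3, B=4, C=1, D=2) → (A=1, B=4, C=1, D=2)
step 6: fire T1:  (A=1, B=4, C=1, D=2) → (A=2, B=4, C=0, D=2)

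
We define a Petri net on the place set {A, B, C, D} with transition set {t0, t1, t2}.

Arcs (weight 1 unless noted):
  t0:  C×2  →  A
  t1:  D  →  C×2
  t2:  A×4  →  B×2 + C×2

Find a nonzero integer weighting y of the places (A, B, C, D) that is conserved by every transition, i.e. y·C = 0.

y = (A:2, B:3, C:1, D:2)

Incidence matrix C (rows=places, cols=transitions):
       t0   t1   t2
    A   1    0   -4
    B   0    0    2
    C  -2    2    2
    D   0   -1    0

Candidate y = [2, 3, 1, 2]; check y·C column-wise:
  col t0: 2·1 + 3·0 + 1·-2 + 2·0 = 0
  col t1: 2·0 + 3·0 + 1·2 + 2·-1 = 0
  col t2: 2·-4 + 3·2 + 1·2 + 2·0 = 0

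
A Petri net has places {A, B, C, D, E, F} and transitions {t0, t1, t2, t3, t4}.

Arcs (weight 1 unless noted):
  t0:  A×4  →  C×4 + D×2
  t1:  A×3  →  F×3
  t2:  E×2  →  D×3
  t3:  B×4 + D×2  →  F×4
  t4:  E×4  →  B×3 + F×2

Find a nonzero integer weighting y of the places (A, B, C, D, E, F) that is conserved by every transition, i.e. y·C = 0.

Incidence matrix C (rows=places, cols=transitions):
       t0   t1   t2   t3   t4
    A  -4   -3    0    0    0
    B   0    0    0   -4    3
    C   4    0    0    0    0
    D   2    0    3   -2    0
    E   0    0   -2    0   -4
    F   0    3    0    4    2

Candidate y = [3, 2, 2, 2, 3, 3]; check y·C column-wise:
  col t0: 3·-4 + 2·0 + 2·4 + 2·2 + 3·0 + 3·0 = 0
  col t1: 3·-3 + 2·0 + 2·0 + 2·0 + 3·0 + 3·3 = 0
  col t2: 3·0 + 2·0 + 2·0 + 2·3 + 3·-2 + 3·0 = 0
  col t3: 3·0 + 2·-4 + 2·0 + 2·-2 + 3·0 + 3·4 = 0
  col t4: 3·0 + 2·3 + 2·0 + 2·0 + 3·-4 + 3·2 = 0

y = (A:3, B:2, C:2, D:2, E:3, F:3)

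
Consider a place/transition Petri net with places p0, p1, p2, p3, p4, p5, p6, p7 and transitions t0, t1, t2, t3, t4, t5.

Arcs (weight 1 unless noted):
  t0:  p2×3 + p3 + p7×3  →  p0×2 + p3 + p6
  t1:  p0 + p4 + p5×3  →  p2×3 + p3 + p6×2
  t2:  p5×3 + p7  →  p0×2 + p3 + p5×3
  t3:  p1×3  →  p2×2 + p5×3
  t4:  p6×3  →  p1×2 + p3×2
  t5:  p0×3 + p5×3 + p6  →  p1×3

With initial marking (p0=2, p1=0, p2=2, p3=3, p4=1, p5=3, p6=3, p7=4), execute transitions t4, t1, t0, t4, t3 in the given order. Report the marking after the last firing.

(p0=3, p1=1, p2=4, p3=8, p4=0, p5=3, p6=0, p7=1)

step 1: fire t4:  (p0=2, p1=0, p2=2, p3=3, p4=1, p5=3, p6=3, p7=4) → (p0=2, p1=2, p2=2, p3=5, p4=1, p5=3, p6=0, p7=4)
step 2: fire t1:  (p0=2, p1=2, p2=2, p3=5, p4=1, p5=3, p6=0, p7=4) → (p0=1, p1=2, p2=5, p3=6, p4=0, p5=0, p6=2, p7=4)
step 3: fire t0:  (p0=1, p1=2, p2=5, p3=6, p4=0, p5=0, p6=2, p7=4) → (p0=3, p1=2, p2=2, p3=6, p4=0, p5=0, p6=3, p7=1)
step 4: fire t4:  (p0=3, p1=2, p2=2, p3=6, p4=0, p5=0, p6=3, p7=1) → (p0=3, p1=4, p2=2, p3=8, p4=0, p5=0, p6=0, p7=1)
step 5: fire t3:  (p0=3, p1=4, p2=2, p3=8, p4=0, p5=0, p6=0, p7=1) → (p0=3, p1=1, p2=4, p3=8, p4=0, p5=3, p6=0, p7=1)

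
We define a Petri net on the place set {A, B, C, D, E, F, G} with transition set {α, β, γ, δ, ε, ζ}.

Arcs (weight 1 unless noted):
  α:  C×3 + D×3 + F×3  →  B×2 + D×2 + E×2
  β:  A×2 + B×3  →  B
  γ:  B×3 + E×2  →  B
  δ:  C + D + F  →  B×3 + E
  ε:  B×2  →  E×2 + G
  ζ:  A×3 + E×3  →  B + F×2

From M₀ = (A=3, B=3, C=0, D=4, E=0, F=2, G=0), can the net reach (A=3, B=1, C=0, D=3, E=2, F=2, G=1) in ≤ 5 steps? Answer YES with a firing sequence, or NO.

depth 0: 1 marking
depth 1: 3 markings reached so far
depth 2: 3 markings reached so far
(frontier empty at depth 2; search complete)
target is not among the 3 markings reachable within 5 steps

NO — not reachable within 5 firings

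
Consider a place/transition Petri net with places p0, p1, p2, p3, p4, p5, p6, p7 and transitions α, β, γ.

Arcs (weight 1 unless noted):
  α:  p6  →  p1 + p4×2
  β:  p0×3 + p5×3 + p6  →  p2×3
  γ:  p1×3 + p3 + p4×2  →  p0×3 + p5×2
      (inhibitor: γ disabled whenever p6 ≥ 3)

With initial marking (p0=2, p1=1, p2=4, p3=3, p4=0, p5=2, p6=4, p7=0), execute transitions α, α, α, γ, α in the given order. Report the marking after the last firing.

step 1: fire α:  (p0=2, p1=1, p2=4, p3=3, p4=0, p5=2, p6=4, p7=0) → (p0=2, p1=2, p2=4, p3=3, p4=2, p5=2, p6=3, p7=0)
step 2: fire α:  (p0=2, p1=2, p2=4, p3=3, p4=2, p5=2, p6=3, p7=0) → (p0=2, p1=3, p2=4, p3=3, p4=4, p5=2, p6=2, p7=0)
step 3: fire α:  (p0=2, p1=3, p2=4, p3=3, p4=4, p5=2, p6=2, p7=0) → (p0=2, p1=4, p2=4, p3=3, p4=6, p5=2, p6=1, p7=0)
step 4: fire γ:  (p0=2, p1=4, p2=4, p3=3, p4=6, p5=2, p6=1, p7=0) → (p0=5, p1=1, p2=4, p3=2, p4=4, p5=4, p6=1, p7=0)
step 5: fire α:  (p0=5, p1=1, p2=4, p3=2, p4=4, p5=4, p6=1, p7=0) → (p0=5, p1=2, p2=4, p3=2, p4=6, p5=4, p6=0, p7=0)

(p0=5, p1=2, p2=4, p3=2, p4=6, p5=4, p6=0, p7=0)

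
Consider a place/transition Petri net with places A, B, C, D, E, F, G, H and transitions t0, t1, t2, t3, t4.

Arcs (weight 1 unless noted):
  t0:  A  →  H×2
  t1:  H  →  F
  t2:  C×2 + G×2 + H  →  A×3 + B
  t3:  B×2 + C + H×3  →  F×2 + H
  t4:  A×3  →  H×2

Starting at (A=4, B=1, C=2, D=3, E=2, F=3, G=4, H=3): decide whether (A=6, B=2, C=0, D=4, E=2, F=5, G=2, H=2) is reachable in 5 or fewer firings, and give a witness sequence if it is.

depth 0: 1 marking
depth 1: 5 markings reached so far
depth 2: 13 markings reached so far
depth 3: 25 markings reached so far
depth 4: 39 markings reached so far
depth 5: 55 markings reached so far
target is not among the 55 markings reachable within 5 steps

NO — not reachable within 5 firings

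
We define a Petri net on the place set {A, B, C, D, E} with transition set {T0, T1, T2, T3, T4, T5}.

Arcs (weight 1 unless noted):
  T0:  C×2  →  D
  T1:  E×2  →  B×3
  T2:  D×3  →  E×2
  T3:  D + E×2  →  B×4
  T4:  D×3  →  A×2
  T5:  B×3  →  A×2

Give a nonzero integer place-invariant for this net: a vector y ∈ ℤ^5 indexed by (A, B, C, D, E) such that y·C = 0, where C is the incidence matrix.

Incidence matrix C (rows=places, cols=transitions):
       T0   T1   T2   T3   T4   T5
    A   0    0    0    0    2    2
    B   0    3    0    4    0   -3
    C  -2    0    0    0    0    0
    D   1    0   -3   -1   -3    0
    E   0   -2    2   -2    0    0

Candidate y = [3, 2, 1, 2, 3]; check y·C column-wise:
  col T0: 3·0 + 2·0 + 1·-2 + 2·1 + 3·0 = 0
  col T1: 3·0 + 2·3 + 1·0 + 2·0 + 3·-2 = 0
  col T2: 3·0 + 2·0 + 1·0 + 2·-3 + 3·2 = 0
  col T3: 3·0 + 2·4 + 1·0 + 2·-1 + 3·-2 = 0
  col T4: 3·2 + 2·0 + 1·0 + 2·-3 + 3·0 = 0
  col T5: 3·2 + 2·-3 + 1·0 + 2·0 + 3·0 = 0

y = (A:3, B:2, C:1, D:2, E:3)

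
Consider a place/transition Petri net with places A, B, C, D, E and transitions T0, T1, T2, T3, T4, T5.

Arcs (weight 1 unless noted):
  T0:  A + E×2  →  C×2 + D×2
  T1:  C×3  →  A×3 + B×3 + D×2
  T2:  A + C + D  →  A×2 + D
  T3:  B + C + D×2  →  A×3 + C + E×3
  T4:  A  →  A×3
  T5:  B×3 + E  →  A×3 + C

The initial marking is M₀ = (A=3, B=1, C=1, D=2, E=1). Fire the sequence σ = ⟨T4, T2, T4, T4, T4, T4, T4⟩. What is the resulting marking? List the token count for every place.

(A=16, B=1, C=0, D=2, E=1)

step 1: fire T4:  (A=3, B=1, C=1, D=2, E=1) → (A=5, B=1, C=1, D=2, E=1)
step 2: fire T2:  (A=5, B=1, C=1, D=2, E=1) → (A=6, B=1, C=0, D=2, E=1)
step 3: fire T4:  (A=6, B=1, C=0, D=2, E=1) → (A=8, B=1, C=0, D=2, E=1)
step 4: fire T4:  (A=8, B=1, C=0, D=2, E=1) → (A=10, B=1, C=0, D=2, E=1)
step 5: fire T4:  (A=10, B=1, C=0, D=2, E=1) → (A=12, B=1, C=0, D=2, E=1)
step 6: fire T4:  (A=12, B=1, C=0, D=2, E=1) → (A=14, B=1, C=0, D=2, E=1)
step 7: fire T4:  (A=14, B=1, C=0, D=2, E=1) → (A=16, B=1, C=0, D=2, E=1)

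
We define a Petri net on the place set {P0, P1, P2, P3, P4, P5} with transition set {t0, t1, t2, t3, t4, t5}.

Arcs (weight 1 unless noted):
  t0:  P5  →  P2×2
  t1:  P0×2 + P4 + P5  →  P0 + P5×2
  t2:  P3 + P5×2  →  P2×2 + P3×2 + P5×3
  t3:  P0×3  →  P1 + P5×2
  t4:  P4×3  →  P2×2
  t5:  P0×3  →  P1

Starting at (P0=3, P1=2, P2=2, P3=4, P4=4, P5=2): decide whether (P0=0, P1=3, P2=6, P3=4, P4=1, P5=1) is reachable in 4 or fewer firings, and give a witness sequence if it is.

step 1: fire t0:  (P0=3, P1=2, P2=2, P3=4, P4=4, P5=2) → (P0=3, P1=2, P2=4, P3=4, P4=4, P5=1)
step 2: fire t4:  (P0=3, P1=2, P2=4, P3=4, P4=4, P5=1) → (P0=3, P1=2, P2=6, P3=4, P4=1, P5=1)
step 3: fire t5:  (P0=3, P1=2, P2=6, P3=4, P4=1, P5=1) → (P0=0, P1=3, P2=6, P3=4, P4=1, P5=1)

YES — reachable via ⟨t0, t4, t5⟩ (3 firings)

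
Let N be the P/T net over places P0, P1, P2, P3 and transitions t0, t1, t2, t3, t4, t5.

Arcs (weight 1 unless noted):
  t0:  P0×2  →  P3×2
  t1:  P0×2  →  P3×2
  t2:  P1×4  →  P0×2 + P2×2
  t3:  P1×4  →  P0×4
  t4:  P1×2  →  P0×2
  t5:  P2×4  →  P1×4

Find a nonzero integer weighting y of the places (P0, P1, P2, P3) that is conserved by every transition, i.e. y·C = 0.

Incidence matrix C (rows=places, cols=transitions):
       t0   t1   t2   t3   t4   t5
   P0  -2   -2    2    4    2    0
   P1   0    0   -4   -4   -2    4
   P2   0    0    2    0    0   -4
   P3   2    2    0    0    0    0

Candidate y = [1, 1, 1, 1]; check y·C column-wise:
  col t0: 1·-2 + 1·0 + 1·0 + 1·2 = 0
  col t1: 1·-2 + 1·0 + 1·0 + 1·2 = 0
  col t2: 1·2 + 1·-4 + 1·2 + 1·0 = 0
  col t3: 1·4 + 1·-4 + 1·0 + 1·0 = 0
  col t4: 1·2 + 1·-2 + 1·0 + 1·0 = 0
  col t5: 1·0 + 1·4 + 1·-4 + 1·0 = 0

y = (P0:1, P1:1, P2:1, P3:1)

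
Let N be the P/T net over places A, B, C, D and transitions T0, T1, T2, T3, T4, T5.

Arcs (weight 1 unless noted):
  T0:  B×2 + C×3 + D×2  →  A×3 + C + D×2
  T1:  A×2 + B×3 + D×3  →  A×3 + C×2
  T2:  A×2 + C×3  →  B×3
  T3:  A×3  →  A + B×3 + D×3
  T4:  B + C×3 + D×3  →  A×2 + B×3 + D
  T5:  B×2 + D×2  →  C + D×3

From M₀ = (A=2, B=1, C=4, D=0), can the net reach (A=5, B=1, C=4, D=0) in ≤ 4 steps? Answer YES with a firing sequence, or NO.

NO — not reachable within 4 firings

depth 0: 1 marking
depth 1: 2 markings reached so far
depth 2: 2 markings reached so far
(frontier empty at depth 2; search complete)
target is not among the 2 markings reachable within 4 steps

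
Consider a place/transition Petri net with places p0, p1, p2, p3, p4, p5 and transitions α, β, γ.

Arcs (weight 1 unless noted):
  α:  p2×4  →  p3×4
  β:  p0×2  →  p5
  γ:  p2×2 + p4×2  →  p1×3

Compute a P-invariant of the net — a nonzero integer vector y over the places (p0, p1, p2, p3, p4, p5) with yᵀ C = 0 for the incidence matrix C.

Incidence matrix C (rows=places, cols=transitions):
        α    β    γ
   p0   0   -2    0
   p1   0    0    3
   p2  -4    0   -2
   p3   4    0    0
   p4   0    0   -2
   p5   0    1    0

Candidate y = [0, 2, 3, 3, 0, 0]; check y·C column-wise:
  col α: 2·0 + 3·-4 + 3·4 = 0
  col β: 0·-2 + 2·0 + 3·0 + 3·0 + 0·1 = 0
  col γ: 2·3 + 3·-2 + 3·0 + 0·-2 = 0

y = (p0:0, p1:2, p2:3, p3:3, p4:0, p5:0)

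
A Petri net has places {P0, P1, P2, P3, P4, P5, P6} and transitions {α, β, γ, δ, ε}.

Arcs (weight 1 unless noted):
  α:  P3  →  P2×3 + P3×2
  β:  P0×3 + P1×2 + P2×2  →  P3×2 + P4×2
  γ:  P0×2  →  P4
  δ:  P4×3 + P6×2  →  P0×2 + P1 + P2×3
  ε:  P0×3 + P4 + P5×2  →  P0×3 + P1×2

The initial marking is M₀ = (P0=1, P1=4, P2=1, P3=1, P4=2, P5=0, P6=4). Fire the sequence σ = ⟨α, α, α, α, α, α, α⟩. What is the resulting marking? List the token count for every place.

(P0=1, P1=4, P2=22, P3=8, P4=2, P5=0, P6=4)

step 1: fire α:  (P0=1, P1=4, P2=1, P3=1, P4=2, P5=0, P6=4) → (P0=1, P1=4, P2=4, P3=2, P4=2, P5=0, P6=4)
step 2: fire α:  (P0=1, P1=4, P2=4, P3=2, P4=2, P5=0, P6=4) → (P0=1, P1=4, P2=7, P3=3, P4=2, P5=0, P6=4)
step 3: fire α:  (P0=1, P1=4, P2=7, P3=3, P4=2, P5=0, P6=4) → (P0=1, P1=4, P2=10, P3=4, P4=2, P5=0, P6=4)
step 4: fire α:  (P0=1, P1=4, P2=10, P3=4, P4=2, P5=0, P6=4) → (P0=1, P1=4, P2=13, P3=5, P4=2, P5=0, P6=4)
step 5: fire α:  (P0=1, P1=4, P2=13, P3=5, P4=2, P5=0, P6=4) → (P0=1, P1=4, P2=16, P3=6, P4=2, P5=0, P6=4)
step 6: fire α:  (P0=1, P1=4, P2=16, P3=6, P4=2, P5=0, P6=4) → (P0=1, P1=4, P2=19, P3=7, P4=2, P5=0, P6=4)
step 7: fire α:  (P0=1, P1=4, P2=19, P3=7, P4=2, P5=0, P6=4) → (P0=1, P1=4, P2=22, P3=8, P4=2, P5=0, P6=4)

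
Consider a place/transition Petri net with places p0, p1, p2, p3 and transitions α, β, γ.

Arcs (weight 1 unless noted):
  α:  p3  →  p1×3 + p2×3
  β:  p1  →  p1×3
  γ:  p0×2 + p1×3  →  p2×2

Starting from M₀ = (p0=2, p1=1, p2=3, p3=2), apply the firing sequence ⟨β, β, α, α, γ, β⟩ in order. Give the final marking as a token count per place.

(p0=0, p1=10, p2=11, p3=0)

step 1: fire β:  (p0=2, p1=1, p2=3, p3=2) → (p0=2, p1=3, p2=3, p3=2)
step 2: fire β:  (p0=2, p1=3, p2=3, p3=2) → (p0=2, p1=5, p2=3, p3=2)
step 3: fire α:  (p0=2, p1=5, p2=3, p3=2) → (p0=2, p1=8, p2=6, p3=1)
step 4: fire α:  (p0=2, p1=8, p2=6, p3=1) → (p0=2, p1=11, p2=9, p3=0)
step 5: fire γ:  (p0=2, p1=11, p2=9, p3=0) → (p0=0, p1=8, p2=11, p3=0)
step 6: fire β:  (p0=0, p1=8, p2=11, p3=0) → (p0=0, p1=10, p2=11, p3=0)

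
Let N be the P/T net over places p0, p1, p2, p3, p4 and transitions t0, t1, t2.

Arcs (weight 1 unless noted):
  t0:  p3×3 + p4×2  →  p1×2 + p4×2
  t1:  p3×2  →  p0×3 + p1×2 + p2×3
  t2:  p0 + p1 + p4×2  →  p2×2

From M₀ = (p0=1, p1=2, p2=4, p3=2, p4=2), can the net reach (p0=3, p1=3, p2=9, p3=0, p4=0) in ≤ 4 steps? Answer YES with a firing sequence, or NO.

step 1: fire t1:  (p0=1, p1=2, p2=4, p3=2, p4=2) → (p0=4, p1=4, p2=7, p3=0, p4=2)
step 2: fire t2:  (p0=4, p1=4, p2=7, p3=0, p4=2) → (p0=3, p1=3, p2=9, p3=0, p4=0)

YES — reachable via ⟨t1, t2⟩ (2 firings)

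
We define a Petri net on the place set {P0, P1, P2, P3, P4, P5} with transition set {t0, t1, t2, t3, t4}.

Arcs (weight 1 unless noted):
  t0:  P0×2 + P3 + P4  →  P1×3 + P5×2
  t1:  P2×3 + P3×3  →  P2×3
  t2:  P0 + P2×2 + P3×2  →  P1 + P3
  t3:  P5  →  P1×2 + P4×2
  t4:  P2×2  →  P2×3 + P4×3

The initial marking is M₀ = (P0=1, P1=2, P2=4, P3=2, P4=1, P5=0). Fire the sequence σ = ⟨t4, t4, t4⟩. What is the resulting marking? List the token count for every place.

step 1: fire t4:  (P0=1, P1=2, P2=4, P3=2, P4=1, P5=0) → (P0=1, P1=2, P2=5, P3=2, P4=4, P5=0)
step 2: fire t4:  (P0=1, P1=2, P2=5, P3=2, P4=4, P5=0) → (P0=1, P1=2, P2=6, P3=2, P4=7, P5=0)
step 3: fire t4:  (P0=1, P1=2, P2=6, P3=2, P4=7, P5=0) → (P0=1, P1=2, P2=7, P3=2, P4=10, P5=0)

(P0=1, P1=2, P2=7, P3=2, P4=10, P5=0)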